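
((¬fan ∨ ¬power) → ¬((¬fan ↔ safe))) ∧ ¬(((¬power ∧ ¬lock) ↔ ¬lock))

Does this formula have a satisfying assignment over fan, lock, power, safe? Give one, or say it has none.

fan=T, lock=F, power=T, safe=F

  (¬fan ∨ ¬power) → ¬((¬fan ↔ safe)) = True
    ¬fan ∨ ¬power = False
      ¬fan = False
      ¬power = False
    ¬((¬fan ↔ safe)) = False
      ¬fan ↔ safe = True
        ¬fan = False
  ¬(((¬power ∧ ¬lock) ↔ ¬lock)) = True
    (¬power ∧ ¬lock) ↔ ¬lock = False
      ¬power ∧ ¬lock = False
        ¬power = False
        ¬lock = True
      ¬lock = True
Both conjuncts True, so the formula holds.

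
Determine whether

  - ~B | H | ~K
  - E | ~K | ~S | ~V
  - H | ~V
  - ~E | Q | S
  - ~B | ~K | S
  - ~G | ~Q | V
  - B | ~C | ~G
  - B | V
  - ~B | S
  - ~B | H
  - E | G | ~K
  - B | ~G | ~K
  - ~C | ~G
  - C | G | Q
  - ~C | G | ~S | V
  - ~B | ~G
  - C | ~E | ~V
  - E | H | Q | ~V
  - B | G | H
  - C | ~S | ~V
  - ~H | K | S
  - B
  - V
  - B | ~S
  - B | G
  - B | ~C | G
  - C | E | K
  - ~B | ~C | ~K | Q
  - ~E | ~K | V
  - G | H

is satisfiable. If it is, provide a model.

Unit clause (B) forces B = True.
Unit clause (V) forces V = True.
In (H | ~V) only H is left, so H = True.
In (~B | S) only S is left, so S = True.
In (~B | ~G) only ~G is left, so G = False.
In (C | ~S | ~V) only C is left, so C = True.
Set E = True.
Set K = True.
  then (~B | ~C | ~K | Q) forces Q = True.
All clauses satisfied.

S=T; E=T; B=T; G=F; C=T; H=T; V=T; K=T; Q=T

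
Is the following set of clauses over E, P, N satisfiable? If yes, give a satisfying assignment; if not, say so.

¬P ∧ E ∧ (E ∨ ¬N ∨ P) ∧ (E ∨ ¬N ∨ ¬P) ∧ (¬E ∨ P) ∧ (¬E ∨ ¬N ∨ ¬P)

Case E = True:
  (¬P) forces P = False.
  Clause (¬E ∨ P) is falsified — contradiction.
Case E = False:
  Clause (E) is falsified — contradiction.
Both cases fail, so the formula is unsatisfiable.

UNSATISFIABLE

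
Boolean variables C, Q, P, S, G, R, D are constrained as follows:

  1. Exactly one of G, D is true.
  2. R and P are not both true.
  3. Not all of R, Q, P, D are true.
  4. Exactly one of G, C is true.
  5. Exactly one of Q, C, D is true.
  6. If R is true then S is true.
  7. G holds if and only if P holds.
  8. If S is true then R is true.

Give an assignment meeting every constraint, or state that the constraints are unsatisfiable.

C = False, Q = True, P = True, S = False, G = True, R = False, D = False

  (1) {G, D}: 1 true — exactly one ✓
  (2) R=F, P=T — not both ✓
  (3) {R, Q, P, D}: 2/4 true — not all ✓
  (4) {G, C}: 1 true — exactly one ✓
  (5) {Q, C, D}: 1 true — exactly one ✓
  (6) R=F ⇒ S: vacuous ✓
  (7) G=T, P=T — same ✓
  (8) S=F ⇒ R: vacuous ✓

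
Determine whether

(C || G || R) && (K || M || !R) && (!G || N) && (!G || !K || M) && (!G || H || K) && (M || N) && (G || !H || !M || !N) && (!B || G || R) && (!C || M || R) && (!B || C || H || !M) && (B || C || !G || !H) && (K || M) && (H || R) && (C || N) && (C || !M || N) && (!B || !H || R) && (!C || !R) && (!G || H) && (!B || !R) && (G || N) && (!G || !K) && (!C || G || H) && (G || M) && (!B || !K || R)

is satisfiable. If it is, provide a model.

Set G = True.
  then (!G || N) forces N = True.
  then (!G || H) forces H = True.
  then (!G || !K) forces K = False.
  then (K || M) forces M = True.
Set B = False.
  then (B || C || !G || !H) forces C = True.
  then (!C || !R) forces R = False.
All clauses satisfied.

G = True, B = False, N = True, M = True, C = True, R = False, H = True, K = False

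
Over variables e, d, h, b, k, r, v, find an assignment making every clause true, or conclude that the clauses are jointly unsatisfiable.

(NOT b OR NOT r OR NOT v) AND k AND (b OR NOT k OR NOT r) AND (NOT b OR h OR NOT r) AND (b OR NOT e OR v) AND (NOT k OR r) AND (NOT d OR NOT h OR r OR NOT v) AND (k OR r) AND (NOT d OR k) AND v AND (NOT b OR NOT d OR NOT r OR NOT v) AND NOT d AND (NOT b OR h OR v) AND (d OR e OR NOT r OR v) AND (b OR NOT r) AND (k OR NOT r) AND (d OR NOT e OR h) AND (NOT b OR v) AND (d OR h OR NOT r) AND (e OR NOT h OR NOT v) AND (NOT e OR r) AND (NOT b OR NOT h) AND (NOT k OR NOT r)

Case k = True:
  (NOT k OR r) forces r = True.
  Clause (NOT k OR NOT r) is falsified — contradiction.
Case k = False:
  Clause (k) is falsified — contradiction.
Both cases fail, so the formula is unsatisfiable.

Unsatisfiable — no assignment works.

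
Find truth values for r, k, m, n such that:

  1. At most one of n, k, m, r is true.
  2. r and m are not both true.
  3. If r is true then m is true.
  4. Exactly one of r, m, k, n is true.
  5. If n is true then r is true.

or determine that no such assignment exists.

r: False, k: False, m: True, n: False

  (1) {n, k, m, r}: 1 true — at most one ✓
  (2) r=F, m=T — not both ✓
  (3) r=F ⇒ m: vacuous ✓
  (4) {r, m, k, n}: 1 true — exactly one ✓
  (5) n=F ⇒ r: vacuous ✓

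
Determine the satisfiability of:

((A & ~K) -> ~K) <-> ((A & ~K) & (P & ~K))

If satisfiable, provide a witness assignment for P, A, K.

P = True, A = True, K = False

  ((A & ~K) -> ~K) <-> ((A & ~K) & (P & ~K)) = True
    (A & ~K) -> ~K = True
      A & ~K = True
        ~K = True
      ~K = True
    (A & ~K) & (P & ~K) = True
      A & ~K = True
        ~K = True
      P & ~K = True
        ~K = True
The formula evaluates to True.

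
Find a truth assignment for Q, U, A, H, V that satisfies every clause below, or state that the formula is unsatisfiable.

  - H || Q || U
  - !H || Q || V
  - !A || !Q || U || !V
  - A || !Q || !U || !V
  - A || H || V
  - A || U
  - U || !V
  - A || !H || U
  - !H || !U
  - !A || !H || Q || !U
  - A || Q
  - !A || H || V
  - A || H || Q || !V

Set Q = True.
Set U = True.
  then (!H || !U) forces H = False.
Try A = False:
  (A || !Q || !U || !V) forces V = False.
  clause (A || H || V) is falsified — backtrack.
So A = True.
  then (!A || H || V) forces V = True.
All clauses satisfied.

Q: True, U: True, A: True, H: False, V: True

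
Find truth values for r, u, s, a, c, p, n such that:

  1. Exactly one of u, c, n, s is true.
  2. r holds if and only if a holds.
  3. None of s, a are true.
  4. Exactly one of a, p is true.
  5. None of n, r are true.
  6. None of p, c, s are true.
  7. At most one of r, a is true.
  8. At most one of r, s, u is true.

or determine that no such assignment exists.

Case p = True:
  Constraint (6) is violated (p=T) — contradiction.
Case p = False:
  (3) forces s = False.
  (3) forces a = False.
  Constraint (4) is violated (a=F, p=F) — contradiction.
Both cases fail — unsatisfiable.

No satisfying assignment exists.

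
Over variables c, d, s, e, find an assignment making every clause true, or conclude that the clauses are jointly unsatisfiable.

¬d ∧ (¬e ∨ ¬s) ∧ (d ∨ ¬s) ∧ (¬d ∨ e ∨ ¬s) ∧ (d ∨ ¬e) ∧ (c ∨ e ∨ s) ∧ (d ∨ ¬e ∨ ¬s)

c=T, d=F, s=F, e=F

Unit clause (¬d) forces d = False.
In (d ∨ ¬s) only ¬s is left, so s = False.
In (d ∨ ¬e) only ¬e is left, so e = False.
In (c ∨ e ∨ s) only c is left, so c = True.
Check each clause:
  (¬d): ¬d holds.
  (¬e ∨ ¬s): ¬e holds.
  (d ∨ ¬s): ¬s holds.
  (¬d ∨ e ∨ ¬s): ¬d holds.
  (d ∨ ¬e): ¬e holds.
  (c ∨ e ∨ s): c holds.
  (d ∨ ¬e ∨ ¬s): ¬e holds.
All clauses satisfied.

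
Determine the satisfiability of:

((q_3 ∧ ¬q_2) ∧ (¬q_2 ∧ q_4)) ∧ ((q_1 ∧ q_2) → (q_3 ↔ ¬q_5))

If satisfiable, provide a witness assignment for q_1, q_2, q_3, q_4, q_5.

q_1=F, q_2=F, q_3=T, q_4=T, q_5=F

  (q_3 ∧ ¬q_2) ∧ (¬q_2 ∧ q_4) = True
    q_3 ∧ ¬q_2 = True
      ¬q_2 = True
    ¬q_2 ∧ q_4 = True
      ¬q_2 = True
  (q_1 ∧ q_2) → (q_3 ↔ ¬q_5) = True
    q_1 ∧ q_2 = False
    q_3 ↔ ¬q_5 = True
      ¬q_5 = True
Both conjuncts True, so the formula holds.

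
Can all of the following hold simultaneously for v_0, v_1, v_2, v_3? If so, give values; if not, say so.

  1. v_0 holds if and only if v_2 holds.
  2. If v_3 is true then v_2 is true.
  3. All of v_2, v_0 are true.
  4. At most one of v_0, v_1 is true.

v_0 = True; v_1 = False; v_2 = True; v_3 = True

  (1) v_0=T, v_2=T — same ✓
  (2) v_3=T ⇒ v_2: T ✓
  (3) {v_2, v_0}: all 2 true ✓
  (4) {v_0, v_1}: 1 true — at most one ✓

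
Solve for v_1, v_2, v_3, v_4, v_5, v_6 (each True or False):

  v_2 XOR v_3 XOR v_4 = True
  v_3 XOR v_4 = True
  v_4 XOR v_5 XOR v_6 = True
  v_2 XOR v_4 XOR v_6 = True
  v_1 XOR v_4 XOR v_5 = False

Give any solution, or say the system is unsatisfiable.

v_1 = False, v_2 = False, v_3 = True, v_4 = False, v_5 = False, v_6 = True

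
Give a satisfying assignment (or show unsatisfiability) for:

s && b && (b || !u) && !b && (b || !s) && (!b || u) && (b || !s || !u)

Case b = True:
  Clause (!b) is falsified — contradiction.
Case b = False:
  Clause (b) is falsified — contradiction.
Both cases fail, so the formula is unsatisfiable.

Unsatisfiable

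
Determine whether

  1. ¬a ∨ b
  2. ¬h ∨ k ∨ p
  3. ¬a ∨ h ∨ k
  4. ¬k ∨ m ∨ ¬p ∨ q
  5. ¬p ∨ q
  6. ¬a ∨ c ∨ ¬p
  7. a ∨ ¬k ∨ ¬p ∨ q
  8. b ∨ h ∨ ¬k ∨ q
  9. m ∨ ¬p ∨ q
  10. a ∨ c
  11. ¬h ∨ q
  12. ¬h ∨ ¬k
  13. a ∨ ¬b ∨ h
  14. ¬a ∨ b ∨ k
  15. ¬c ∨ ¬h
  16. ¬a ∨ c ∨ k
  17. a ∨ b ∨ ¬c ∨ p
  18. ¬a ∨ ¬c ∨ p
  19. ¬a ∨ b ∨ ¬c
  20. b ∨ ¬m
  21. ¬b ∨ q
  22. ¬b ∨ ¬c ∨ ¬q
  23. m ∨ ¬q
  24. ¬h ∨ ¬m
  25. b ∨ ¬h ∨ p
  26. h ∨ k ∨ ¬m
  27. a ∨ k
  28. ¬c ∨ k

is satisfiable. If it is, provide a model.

Set q = True.
  then (m ∨ ¬q) forces m = True.
  then (¬h ∨ ¬m) forces h = False.
  then (h ∨ k ∨ ¬m) forces k = True.
  then (b ∨ ¬m) forces b = True.
  then (¬b ∨ ¬c ∨ ¬q) forces c = False.
  then (a ∨ c) forces a = True.
  then (¬a ∨ c ∨ ¬p) forces p = False.
All clauses satisfied.

q = True, b = True, p = False, h = False, k = True, m = True, c = False, a = True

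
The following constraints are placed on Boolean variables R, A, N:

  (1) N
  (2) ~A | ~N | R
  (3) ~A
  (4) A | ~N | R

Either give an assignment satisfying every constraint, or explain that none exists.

R = True; A = False; N = True

Unit clause (N) forces N = True.
Unit clause (~A) forces A = False.
In (A | ~N | R) only R is left, so R = True.
Check each clause:
  (N): N holds.
  (~A | ~N | R): ~A holds.
  (~A): ~A holds.
  (A | ~N | R): R holds.
All clauses satisfied.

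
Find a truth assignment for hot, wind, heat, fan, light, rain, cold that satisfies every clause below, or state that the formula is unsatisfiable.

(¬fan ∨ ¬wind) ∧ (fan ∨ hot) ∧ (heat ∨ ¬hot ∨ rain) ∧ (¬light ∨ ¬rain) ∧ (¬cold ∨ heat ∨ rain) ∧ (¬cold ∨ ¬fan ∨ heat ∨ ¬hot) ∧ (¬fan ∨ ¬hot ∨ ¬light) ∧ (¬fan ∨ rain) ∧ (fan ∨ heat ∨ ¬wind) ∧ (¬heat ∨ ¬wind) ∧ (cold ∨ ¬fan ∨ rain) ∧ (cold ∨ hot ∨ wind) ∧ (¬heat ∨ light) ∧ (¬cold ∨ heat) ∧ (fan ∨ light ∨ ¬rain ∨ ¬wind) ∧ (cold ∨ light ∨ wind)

hot = True, wind = False, heat = True, fan = False, light = True, rain = False, cold = False

Set hot = True.
Set wind = False.
Try heat = False:
  (heat ∨ ¬hot ∨ rain) forces rain = True.
  (¬light ∨ ¬rain) forces light = False.
  (¬cold ∨ heat) forces cold = False.
  clause (cold ∨ light ∨ wind) is falsified — backtrack.
So heat = True.
  then (¬heat ∨ light) forces light = True.
  then (¬light ∨ ¬rain) forces rain = False.
  then (¬fan ∨ ¬hot ∨ ¬light) forces fan = False.
Set cold = False.
All clauses satisfied.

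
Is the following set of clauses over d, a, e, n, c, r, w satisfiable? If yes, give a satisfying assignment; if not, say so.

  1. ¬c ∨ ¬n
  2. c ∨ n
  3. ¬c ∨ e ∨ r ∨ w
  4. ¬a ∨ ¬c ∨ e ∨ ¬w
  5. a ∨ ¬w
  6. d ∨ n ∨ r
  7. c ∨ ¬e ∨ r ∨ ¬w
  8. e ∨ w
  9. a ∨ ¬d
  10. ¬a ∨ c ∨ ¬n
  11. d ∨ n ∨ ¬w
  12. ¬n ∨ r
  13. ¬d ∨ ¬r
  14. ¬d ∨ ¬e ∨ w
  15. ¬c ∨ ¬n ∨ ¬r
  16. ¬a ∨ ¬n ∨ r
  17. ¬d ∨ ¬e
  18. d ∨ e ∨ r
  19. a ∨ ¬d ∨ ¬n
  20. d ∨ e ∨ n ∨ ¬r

d: False, a: False, e: True, n: False, c: True, r: True, w: False

Set d = False.
Set a = False.
  then (a ∨ ¬w) forces w = False.
  then (e ∨ w) forces e = True.
Set n = False.
  then (c ∨ n) forces c = True.
  then (d ∨ n ∨ r) forces r = True.
All clauses satisfied.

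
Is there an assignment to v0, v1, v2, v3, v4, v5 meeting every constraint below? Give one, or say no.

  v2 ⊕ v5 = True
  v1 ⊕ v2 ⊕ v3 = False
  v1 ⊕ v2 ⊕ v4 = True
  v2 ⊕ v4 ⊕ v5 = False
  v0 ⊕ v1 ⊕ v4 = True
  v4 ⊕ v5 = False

v0=F, v1=F, v2=F, v3=F, v4=T, v5=T

v2 ⊕ v5 = F ⊕ T = True ✓
v1 ⊕ v2 ⊕ v3 = F ⊕ F ⊕ F = False ✓
v1 ⊕ v2 ⊕ v4 = F ⊕ F ⊕ T = True ✓
v2 ⊕ v4 ⊕ v5 = F ⊕ T ⊕ T = False ✓
v0 ⊕ v1 ⊕ v4 = F ⊕ F ⊕ T = True ✓
v4 ⊕ v5 = T ⊕ T = False ✓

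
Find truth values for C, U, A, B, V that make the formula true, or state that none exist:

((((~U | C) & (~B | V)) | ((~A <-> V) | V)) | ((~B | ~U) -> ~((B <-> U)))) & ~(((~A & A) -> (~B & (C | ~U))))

The conjunct ~(((~A & A) -> (~B & (C | ~U)))) is unsatisfiable on its own:
  A = True: this becomes ~((False -> (~B & (C | ~U)))) = False.
  A = False: this becomes ~((False -> (~B & (C | ~U)))) = False.
So the whole conjunction is unsatisfiable.

Unsatisfiable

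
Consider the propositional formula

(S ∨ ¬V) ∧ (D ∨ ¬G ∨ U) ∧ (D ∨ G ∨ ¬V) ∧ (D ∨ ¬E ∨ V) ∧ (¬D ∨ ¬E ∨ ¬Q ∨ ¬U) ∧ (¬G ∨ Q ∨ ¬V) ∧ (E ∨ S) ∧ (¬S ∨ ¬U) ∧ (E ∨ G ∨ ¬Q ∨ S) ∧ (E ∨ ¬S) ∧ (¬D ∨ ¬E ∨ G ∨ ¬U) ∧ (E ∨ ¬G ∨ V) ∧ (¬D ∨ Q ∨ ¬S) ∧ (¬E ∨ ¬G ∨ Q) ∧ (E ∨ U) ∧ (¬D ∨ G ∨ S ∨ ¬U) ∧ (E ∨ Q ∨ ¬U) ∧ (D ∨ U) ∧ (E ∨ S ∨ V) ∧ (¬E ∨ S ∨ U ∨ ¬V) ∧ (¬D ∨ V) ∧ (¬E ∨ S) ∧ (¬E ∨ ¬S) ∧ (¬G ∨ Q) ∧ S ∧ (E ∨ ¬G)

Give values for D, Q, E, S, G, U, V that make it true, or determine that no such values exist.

UNSATISFIABLE

Case E = True:
  (¬E ∨ S) forces S = True.
  Clause (¬E ∨ ¬S) is falsified — contradiction.
Case E = False:
  (E ∨ S) forces S = True.
  Clause (E ∨ ¬S) is falsified — contradiction.
Both cases fail, so the formula is unsatisfiable.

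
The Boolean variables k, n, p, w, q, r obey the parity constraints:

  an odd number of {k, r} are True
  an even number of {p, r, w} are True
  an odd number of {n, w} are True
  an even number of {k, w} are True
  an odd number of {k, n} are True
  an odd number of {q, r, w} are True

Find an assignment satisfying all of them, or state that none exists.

k = True; n = False; p = True; w = True; q = False; r = False

{k, r}: 1 true → odd ✓
{p, r, w}: 2 true → even ✓
{n, w}: 1 true → odd ✓
{k, w}: 2 true → even ✓
{k, n}: 1 true → odd ✓
{q, r, w}: 1 true → odd ✓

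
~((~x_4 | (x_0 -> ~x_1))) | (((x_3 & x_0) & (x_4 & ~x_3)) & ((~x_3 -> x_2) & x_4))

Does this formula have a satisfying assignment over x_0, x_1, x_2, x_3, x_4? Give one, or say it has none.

x_0 = True, x_1 = True, x_2 = True, x_3 = False, x_4 = True

  ~((~x_4 | (x_0 -> ~x_1))) | (((x_3 & x_0) & (x_4 & ~x_3)) & ((~x_3 -> x_2) & x_4)) = True
    ~((~x_4 | (x_0 -> ~x_1))) = True
      ~x_4 | (x_0 -> ~x_1) = False
        ~x_4 = False
        x_0 -> ~x_1 = False
          ~x_1 = False
    ((x_3 & x_0) & (x_4 & ~x_3)) & ((~x_3 -> x_2) & x_4) = False
      (x_3 & x_0) & (x_4 & ~x_3) = False
        x_3 & x_0 = False
        x_4 & ~x_3 = True
          ~x_3 = True
      (~x_3 -> x_2) & x_4 = True
        ~x_3 -> x_2 = True
          ~x_3 = True
The formula evaluates to True.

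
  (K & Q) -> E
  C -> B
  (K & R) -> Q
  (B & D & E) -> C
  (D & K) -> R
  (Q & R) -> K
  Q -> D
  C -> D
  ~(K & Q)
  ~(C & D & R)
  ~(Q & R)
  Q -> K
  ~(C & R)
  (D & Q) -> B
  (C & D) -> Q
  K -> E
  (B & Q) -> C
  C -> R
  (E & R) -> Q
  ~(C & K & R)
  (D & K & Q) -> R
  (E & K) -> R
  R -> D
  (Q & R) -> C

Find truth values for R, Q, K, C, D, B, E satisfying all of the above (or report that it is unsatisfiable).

R = False; Q = False; K = False; C = False; D = True; B = False; E = False

Set R = False.
  then (~C | R) forces C = False.
Try Q = True:
  (~B | C | ~Q) forces B = False.
  (K | ~Q) forces K = True.
  clause (~K | ~Q) is falsified — backtrack.
So Q = False.
Set K = False.
Set D = True.
Set B = False.
Set E = False.
All clauses satisfied.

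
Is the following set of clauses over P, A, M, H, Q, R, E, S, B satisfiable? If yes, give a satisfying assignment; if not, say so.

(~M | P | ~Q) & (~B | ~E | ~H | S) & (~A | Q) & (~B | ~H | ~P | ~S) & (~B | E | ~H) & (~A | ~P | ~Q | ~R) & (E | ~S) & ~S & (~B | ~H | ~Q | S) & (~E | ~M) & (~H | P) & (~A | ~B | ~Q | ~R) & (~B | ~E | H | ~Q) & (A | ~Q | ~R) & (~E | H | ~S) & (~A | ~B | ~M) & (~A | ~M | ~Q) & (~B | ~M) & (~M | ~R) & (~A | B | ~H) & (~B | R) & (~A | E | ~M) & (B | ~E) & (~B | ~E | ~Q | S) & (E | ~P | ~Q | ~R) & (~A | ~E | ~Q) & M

P: True, A: False, M: True, H: False, Q: True, R: False, E: False, S: False, B: False

Unit clause (~S) forces S = False.
Unit clause (M) forces M = True.
In (~E | ~M) only ~E is left, so E = False.
In (~B | ~M) only ~B is left, so B = False.
In (~M | ~R) only ~R is left, so R = False.
In (~A | E | ~M) only ~A is left, so A = False.
Set P = True.
Set H = False.
Set Q = True.
All clauses satisfied.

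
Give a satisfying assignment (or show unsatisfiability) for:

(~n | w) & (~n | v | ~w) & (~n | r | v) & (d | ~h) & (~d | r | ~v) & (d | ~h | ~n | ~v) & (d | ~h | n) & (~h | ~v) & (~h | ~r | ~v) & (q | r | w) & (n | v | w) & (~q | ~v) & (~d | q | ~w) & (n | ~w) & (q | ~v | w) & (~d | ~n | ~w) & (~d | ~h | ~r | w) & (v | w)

Try h = True:
  (d | ~h) forces d = True.
  (~h | ~v) forces v = False.
  (v | w) forces w = True.
  (~n | v | ~w) forces n = False.
  clause (n | ~w) is falsified — backtrack.
So h = False.
Try n = False:
  (n | ~w) forces w = False.
  (n | v | w) forces v = True.
  (~q | ~v) forces q = False.
  clause (q | ~v | w) is falsified — backtrack.
So n = True.
  then (~n | w) forces w = True.
  then (~n | v | ~w) forces v = True.
  then (~q | ~v) forces q = False.
  then (~d | q | ~w) forces d = False.
Set r = False.
All clauses satisfied.

h: False, n: True, q: False, d: False, r: False, w: True, v: True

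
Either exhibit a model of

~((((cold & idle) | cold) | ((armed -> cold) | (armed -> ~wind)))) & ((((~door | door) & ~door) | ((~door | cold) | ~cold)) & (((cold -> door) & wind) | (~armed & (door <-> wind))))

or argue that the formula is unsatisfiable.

armed = True; wind = True; idle = True; cold = False; door = False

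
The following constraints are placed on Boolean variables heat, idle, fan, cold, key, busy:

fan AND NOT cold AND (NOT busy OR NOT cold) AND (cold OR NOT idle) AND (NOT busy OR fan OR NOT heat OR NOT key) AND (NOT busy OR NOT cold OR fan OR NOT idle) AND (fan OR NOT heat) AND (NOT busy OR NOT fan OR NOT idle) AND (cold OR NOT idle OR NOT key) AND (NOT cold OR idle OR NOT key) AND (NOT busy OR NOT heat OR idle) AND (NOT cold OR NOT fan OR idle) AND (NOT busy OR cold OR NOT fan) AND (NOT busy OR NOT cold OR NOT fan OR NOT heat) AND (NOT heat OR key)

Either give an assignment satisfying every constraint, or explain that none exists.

heat = True; idle = False; fan = True; cold = False; key = True; busy = False

Unit clause (fan) forces fan = True.
Unit clause (NOT cold) forces cold = False.
In (cold OR NOT idle) only NOT idle is left, so idle = False.
In (NOT busy OR cold OR NOT fan) only NOT busy is left, so busy = False.
Set heat = True.
  then (NOT heat OR key) forces key = True.
All clauses satisfied.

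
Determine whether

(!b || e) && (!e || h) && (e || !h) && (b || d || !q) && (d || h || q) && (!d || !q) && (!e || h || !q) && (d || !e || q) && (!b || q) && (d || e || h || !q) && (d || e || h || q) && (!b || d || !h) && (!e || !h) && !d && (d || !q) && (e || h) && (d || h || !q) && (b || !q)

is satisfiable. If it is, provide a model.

Unsatisfiable — no assignment works.

Case h = True:
  (e || !h) forces e = True.
  Clause (!e || !h) is falsified — contradiction.
Case h = False:
  (!e || h) forces e = False.
  Clause (e || h) is falsified — contradiction.
Both cases fail, so the formula is unsatisfiable.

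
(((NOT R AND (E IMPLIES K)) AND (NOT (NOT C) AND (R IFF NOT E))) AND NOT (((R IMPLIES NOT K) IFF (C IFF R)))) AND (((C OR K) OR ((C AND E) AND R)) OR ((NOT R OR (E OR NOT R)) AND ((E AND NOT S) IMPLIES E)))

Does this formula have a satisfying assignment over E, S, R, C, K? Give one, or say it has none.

E=T, S=F, R=F, C=T, K=T

  ((NOT R AND (E IMPLIES K)) AND (NOT (NOT C) AND (R IFF NOT E))) AND NOT (((R IMPLIES NOT K) IFF (C IFF R))) = True
    (NOT R AND (E IMPLIES K)) AND (NOT (NOT C) AND (R IFF NOT E)) = True
      NOT R AND (E IMPLIES K) = True
        NOT R = True
        E IMPLIES K = True
      NOT (NOT C) AND (R IFF NOT E) = True
        NOT (NOT C) = True
          NOT C = False
        R IFF NOT E = True
          NOT E = False
    NOT (((R IMPLIES NOT K) IFF (C IFF R))) = True
      (R IMPLIES NOT K) IFF (C IFF R) = False
        R IMPLIES NOT K = True
          NOT K = False
        C IFF R = False
  ((C OR K) OR ((C AND E) AND R)) OR ((NOT R OR (E OR NOT R)) AND ((E AND NOT S) IMPLIES E)) = True
    (C OR K) OR ((C AND E) AND R) = True
      C OR K = True
      (C AND E) AND R = False
        C AND E = True
    (NOT R OR (E OR NOT R)) AND ((E AND NOT S) IMPLIES E) = True
      NOT R OR (E OR NOT R) = True
        NOT R = True
        E OR NOT R = True
          NOT R = True
      (E AND NOT S) IMPLIES E = True
        E AND NOT S = True
          NOT S = True
Both conjuncts True, so the formula holds.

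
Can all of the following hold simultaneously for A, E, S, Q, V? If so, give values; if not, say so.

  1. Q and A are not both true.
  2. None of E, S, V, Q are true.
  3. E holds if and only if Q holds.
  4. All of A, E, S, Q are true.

Case E = True:
  Constraint (2) is violated (E=T) — contradiction.
Case E = False:
  Constraint (4) is violated (E=F) — contradiction.
Both cases fail — unsatisfiable.

The formula is unsatisfiable.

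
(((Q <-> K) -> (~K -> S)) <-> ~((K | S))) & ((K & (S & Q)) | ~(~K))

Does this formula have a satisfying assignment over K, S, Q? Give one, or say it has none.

Case K = True: the conjunct ((Q <-> K) -> (~K -> S)) <-> ~((K | S)) becomes (Q -> True) <-> ~True = False.
Case K = False: the conjunct (K & (S & Q)) | ~(~K) becomes (False & (S & Q)) | ~True = False.
Both cases fail — unsatisfiable.

UNSATISFIABLE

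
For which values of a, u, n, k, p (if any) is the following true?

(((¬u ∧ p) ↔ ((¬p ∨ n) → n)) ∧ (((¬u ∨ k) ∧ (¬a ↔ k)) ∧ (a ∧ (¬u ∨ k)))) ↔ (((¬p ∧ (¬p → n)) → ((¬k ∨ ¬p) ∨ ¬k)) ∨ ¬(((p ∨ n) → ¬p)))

a: True, u: False, n: False, k: False, p: True

  (((¬u ∧ p) ↔ ((¬p ∨ n) → n)) ∧ (((¬u ∨ k) ∧ (¬a ↔ k)) ∧ (a ∧ (¬u ∨ k)))) ↔ (((¬p ∧ (¬p → n)) → ((¬k ∨ ¬p) ∨ ¬k)) ∨ ¬(((p ∨ n) → ¬p))) = True
    ((¬u ∧ p) ↔ ((¬p ∨ n) → n)) ∧ (((¬u ∨ k) ∧ (¬a ↔ k)) ∧ (a ∧ (¬u ∨ k))) = True
      (¬u ∧ p) ↔ ((¬p ∨ n) → n) = True
        ¬u ∧ p = True
          ¬u = True
        (¬p ∨ n) → n = True
          ¬p ∨ n = False
            ¬p = False
      ((¬u ∨ k) ∧ (¬a ↔ k)) ∧ (a ∧ (¬u ∨ k)) = True
        (¬u ∨ k) ∧ (¬a ↔ k) = True
          ¬u ∨ k = True
            ¬u = True
          ¬a ↔ k = True
            ¬a = False
        a ∧ (¬u ∨ k) = True
          ¬u ∨ k = True
            ¬u = True
    ((¬p ∧ (¬p → n)) → ((¬k ∨ ¬p) ∨ ¬k)) ∨ ¬(((p ∨ n) → ¬p)) = True
      (¬p ∧ (¬p → n)) → ((¬k ∨ ¬p) ∨ ¬k) = True
        ¬p ∧ (¬p → n) = False
          ¬p = False
          ¬p → n = True
            ¬p = False
        (¬k ∨ ¬p) ∨ ¬k = True
          ¬k ∨ ¬p = True
            ¬k = True
            ¬p = False
          ¬k = True
      ¬(((p ∨ n) → ¬p)) = True
        (p ∨ n) → ¬p = False
          p ∨ n = True
          ¬p = False
The formula evaluates to True.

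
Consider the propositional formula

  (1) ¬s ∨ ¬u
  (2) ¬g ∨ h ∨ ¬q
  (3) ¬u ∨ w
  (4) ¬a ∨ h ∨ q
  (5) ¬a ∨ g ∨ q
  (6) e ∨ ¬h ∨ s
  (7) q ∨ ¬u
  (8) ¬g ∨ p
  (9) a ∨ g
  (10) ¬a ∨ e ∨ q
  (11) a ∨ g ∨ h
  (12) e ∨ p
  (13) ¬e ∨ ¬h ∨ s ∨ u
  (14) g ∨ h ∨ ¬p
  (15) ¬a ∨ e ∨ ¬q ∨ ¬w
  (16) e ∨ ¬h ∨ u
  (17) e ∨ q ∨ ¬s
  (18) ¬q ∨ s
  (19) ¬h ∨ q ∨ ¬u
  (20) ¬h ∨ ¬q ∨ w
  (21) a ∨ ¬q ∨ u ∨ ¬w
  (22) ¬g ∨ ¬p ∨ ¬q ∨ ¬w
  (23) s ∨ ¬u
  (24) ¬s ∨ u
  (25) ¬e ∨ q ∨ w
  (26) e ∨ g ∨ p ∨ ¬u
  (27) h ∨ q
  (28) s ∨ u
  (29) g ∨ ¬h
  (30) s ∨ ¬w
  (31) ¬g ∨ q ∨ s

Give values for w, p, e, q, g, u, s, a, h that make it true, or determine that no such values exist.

Case u = True:
  (¬s ∨ ¬u) forces s = False.
  Clause (s ∨ ¬u) is falsified — contradiction.
Case u = False:
  (¬s ∨ u) forces s = False.
  Clause (s ∨ u) is falsified — contradiction.
Both cases fail, so the formula is unsatisfiable.

Unsatisfiable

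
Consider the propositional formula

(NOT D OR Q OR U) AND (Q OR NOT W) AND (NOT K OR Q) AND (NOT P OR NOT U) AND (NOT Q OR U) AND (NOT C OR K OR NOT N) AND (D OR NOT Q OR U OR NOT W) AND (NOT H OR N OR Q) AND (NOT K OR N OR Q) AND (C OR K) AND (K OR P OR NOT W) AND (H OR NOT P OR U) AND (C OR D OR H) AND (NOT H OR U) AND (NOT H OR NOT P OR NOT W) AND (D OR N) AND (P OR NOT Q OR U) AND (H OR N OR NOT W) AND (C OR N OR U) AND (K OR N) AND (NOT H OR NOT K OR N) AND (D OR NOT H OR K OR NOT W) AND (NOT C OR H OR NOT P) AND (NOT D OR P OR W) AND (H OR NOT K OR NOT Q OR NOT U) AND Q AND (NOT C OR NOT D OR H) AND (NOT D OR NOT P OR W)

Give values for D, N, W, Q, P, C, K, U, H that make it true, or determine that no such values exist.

D = True, N = True, W = True, Q = True, P = False, C = False, K = True, U = True, H = True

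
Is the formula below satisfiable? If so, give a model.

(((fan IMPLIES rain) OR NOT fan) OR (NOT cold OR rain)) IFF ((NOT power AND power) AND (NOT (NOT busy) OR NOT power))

rain=F, cold=T, fan=T, power=T, busy=T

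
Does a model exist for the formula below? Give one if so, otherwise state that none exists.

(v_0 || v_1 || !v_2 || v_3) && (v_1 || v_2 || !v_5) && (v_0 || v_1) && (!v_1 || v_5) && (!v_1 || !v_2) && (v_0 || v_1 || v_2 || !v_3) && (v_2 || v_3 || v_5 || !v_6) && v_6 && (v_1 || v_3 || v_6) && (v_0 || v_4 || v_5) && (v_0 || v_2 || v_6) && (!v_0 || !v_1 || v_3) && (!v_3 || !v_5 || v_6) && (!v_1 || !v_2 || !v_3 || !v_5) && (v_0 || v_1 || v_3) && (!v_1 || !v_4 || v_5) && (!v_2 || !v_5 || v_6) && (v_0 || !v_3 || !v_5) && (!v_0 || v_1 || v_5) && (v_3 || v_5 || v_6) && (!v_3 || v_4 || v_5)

Unit clause (v_6) forces v_6 = True.
Set v_0 = True.
Set v_1 = False.
  then (!v_0 || v_1 || v_5) forces v_5 = True.
  then (v_1 || v_2 || !v_5) forces v_2 = True.
Set v_3 = False.
Set v_4 = False.
All clauses satisfied.

v_0=T, v_1=F, v_2=T, v_3=F, v_4=F, v_5=T, v_6=T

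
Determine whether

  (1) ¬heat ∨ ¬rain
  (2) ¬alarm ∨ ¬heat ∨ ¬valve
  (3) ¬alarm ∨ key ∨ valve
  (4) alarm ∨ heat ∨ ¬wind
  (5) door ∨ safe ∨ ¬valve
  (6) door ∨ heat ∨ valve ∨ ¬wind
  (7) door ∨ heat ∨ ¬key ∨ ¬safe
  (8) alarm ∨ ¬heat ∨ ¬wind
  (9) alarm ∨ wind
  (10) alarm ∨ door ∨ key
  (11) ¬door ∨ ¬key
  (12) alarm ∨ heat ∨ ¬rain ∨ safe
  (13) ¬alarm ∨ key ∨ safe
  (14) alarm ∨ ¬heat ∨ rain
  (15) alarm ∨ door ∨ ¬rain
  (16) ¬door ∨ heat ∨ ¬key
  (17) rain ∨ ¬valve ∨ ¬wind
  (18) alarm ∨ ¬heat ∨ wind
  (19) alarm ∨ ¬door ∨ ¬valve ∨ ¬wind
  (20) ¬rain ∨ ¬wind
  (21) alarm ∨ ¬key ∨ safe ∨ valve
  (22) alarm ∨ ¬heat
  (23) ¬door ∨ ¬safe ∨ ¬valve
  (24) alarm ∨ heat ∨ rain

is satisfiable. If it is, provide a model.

alarm = True; door = False; valve = True; wind = False; safe = True; heat = False; rain = True; key = False

Try alarm = False:
  (alarm ∨ wind) forces wind = True.
  (alarm ∨ heat ∨ ¬wind) forces heat = True.
  clause (alarm ∨ ¬heat ∨ ¬wind) is falsified — backtrack.
So alarm = True.
Set door = False.
Set valve = True.
  then (¬alarm ∨ ¬heat ∨ ¬valve) forces heat = False.
  then (door ∨ safe ∨ ¬valve) forces safe = True.
  then (door ∨ heat ∨ ¬key ∨ ¬safe) forces key = False.
Set wind = False.
Set rain = True.
All clauses satisfied.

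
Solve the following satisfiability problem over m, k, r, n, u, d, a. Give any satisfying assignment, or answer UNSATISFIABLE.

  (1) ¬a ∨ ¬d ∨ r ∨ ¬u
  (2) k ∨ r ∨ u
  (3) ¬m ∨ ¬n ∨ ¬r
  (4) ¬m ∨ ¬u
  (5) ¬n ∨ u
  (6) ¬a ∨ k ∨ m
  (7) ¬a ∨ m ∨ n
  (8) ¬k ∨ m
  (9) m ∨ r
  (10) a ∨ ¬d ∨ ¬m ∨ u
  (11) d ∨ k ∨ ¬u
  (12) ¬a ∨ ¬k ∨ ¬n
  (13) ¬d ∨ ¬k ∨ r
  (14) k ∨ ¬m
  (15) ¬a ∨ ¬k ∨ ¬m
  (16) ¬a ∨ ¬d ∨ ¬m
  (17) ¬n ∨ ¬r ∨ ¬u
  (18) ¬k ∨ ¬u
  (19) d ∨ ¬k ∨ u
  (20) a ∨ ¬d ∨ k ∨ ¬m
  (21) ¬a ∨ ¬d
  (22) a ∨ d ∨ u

m: False, k: False, r: True, n: False, u: True, d: True, a: False

Set m = False.
  then (¬k ∨ m) forces k = False.
  then (m ∨ r) forces r = True.
  then (¬a ∨ k ∨ m) forces a = False.
Set n = False.
Set u = True.
  then (d ∨ k ∨ ¬u) forces d = True.
All clauses satisfied.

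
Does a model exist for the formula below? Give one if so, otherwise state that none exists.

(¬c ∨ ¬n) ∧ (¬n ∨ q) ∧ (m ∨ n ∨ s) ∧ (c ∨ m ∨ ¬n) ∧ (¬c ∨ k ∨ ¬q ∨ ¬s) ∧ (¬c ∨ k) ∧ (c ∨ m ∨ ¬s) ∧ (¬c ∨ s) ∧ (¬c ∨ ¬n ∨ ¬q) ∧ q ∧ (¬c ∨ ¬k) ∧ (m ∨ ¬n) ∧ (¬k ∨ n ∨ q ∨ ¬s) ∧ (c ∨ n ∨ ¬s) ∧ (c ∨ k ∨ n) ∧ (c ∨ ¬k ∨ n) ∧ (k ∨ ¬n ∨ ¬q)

n=T, q=T, m=T, c=F, s=T, k=T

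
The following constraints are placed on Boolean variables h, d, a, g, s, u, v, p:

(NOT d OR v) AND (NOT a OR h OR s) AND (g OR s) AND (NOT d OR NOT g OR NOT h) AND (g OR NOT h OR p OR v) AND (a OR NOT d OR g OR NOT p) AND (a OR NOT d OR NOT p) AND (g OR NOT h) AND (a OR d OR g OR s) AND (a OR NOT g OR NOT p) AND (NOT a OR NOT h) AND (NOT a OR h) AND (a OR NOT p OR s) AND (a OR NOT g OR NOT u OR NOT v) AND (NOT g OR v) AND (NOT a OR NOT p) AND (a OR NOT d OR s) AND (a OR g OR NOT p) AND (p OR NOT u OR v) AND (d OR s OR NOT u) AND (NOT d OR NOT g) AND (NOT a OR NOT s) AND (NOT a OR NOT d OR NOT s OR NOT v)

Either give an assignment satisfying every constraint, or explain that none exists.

h: True, d: False, a: False, g: True, s: False, u: False, v: True, p: False

Set h = True.
  then (g OR NOT h) forces g = True.
  then (NOT a OR NOT h) forces a = False.
  then (NOT g OR v) forces v = True.
  then (NOT d OR NOT g) forces d = False.
  then (a OR NOT g OR NOT p) forces p = False.
  then (a OR NOT g OR NOT u OR NOT v) forces u = False.
Set s = False.
All clauses satisfied.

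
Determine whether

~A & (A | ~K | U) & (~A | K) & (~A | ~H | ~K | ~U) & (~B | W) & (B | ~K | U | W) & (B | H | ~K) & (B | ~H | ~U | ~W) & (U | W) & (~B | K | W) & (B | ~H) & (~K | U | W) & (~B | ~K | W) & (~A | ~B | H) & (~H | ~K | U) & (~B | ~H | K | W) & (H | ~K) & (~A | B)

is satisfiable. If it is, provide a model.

Unit clause (~A) forces A = False.
Set U = True.
Set B = False.
  then (B | ~H) forces H = False.
  then (H | ~K) forces K = False.
Set W = False.
All clauses satisfied.

U = True; B = False; K = False; H = False; W = False; A = False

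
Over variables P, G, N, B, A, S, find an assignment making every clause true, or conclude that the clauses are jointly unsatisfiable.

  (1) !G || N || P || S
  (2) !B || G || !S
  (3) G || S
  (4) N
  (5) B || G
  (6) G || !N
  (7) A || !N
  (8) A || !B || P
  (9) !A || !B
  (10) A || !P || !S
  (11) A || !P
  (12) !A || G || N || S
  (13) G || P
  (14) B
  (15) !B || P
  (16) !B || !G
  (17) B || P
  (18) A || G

Unsatisfiable — no assignment works.

Case B = True:
  (N) forces N = True.
  (G || !N) forces G = True.
  Clause (!B || !G) is falsified — contradiction.
Case B = False:
  Clause (B) is falsified — contradiction.
Both cases fail, so the formula is unsatisfiable.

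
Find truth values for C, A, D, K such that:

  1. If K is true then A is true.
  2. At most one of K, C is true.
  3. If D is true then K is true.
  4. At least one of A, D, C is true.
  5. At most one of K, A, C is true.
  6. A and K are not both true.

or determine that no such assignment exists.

C: True, A: False, D: False, K: False

  (1) K=F ⇒ A: vacuous ✓
  (2) {K, C}: 1 true — at most one ✓
  (3) D=F ⇒ K: vacuous ✓
  (4) {A, D, C}: 1 true — at least one ✓
  (5) {K, A, C}: 1 true — at most one ✓
  (6) A=F, K=F — not both ✓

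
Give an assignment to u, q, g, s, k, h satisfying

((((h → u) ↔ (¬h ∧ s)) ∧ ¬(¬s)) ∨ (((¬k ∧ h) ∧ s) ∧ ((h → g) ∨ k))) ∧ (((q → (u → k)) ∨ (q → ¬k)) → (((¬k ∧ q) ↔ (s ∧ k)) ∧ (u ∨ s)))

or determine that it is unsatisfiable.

u = False, q = False, g = True, s = True, k = False, h = False

  (((h → u) ↔ (¬h ∧ s)) ∧ ¬(¬s)) ∨ (((¬k ∧ h) ∧ s) ∧ ((h → g) ∨ k)) = True
    ((h → u) ↔ (¬h ∧ s)) ∧ ¬(¬s) = True
      (h → u) ↔ (¬h ∧ s) = True
        h → u = True
        ¬h ∧ s = True
          ¬h = True
      ¬(¬s) = True
        ¬s = False
    ((¬k ∧ h) ∧ s) ∧ ((h → g) ∨ k) = False
      (¬k ∧ h) ∧ s = False
        ¬k ∧ h = False
          ¬k = True
      (h → g) ∨ k = True
        h → g = True
  ((q → (u → k)) ∨ (q → ¬k)) → (((¬k ∧ q) ↔ (s ∧ k)) ∧ (u ∨ s)) = True
    (q → (u → k)) ∨ (q → ¬k) = True
      q → (u → k) = True
        u → k = True
      q → ¬k = True
        ¬k = True
    ((¬k ∧ q) ↔ (s ∧ k)) ∧ (u ∨ s) = True
      (¬k ∧ q) ↔ (s ∧ k) = True
        ¬k ∧ q = False
          ¬k = True
        s ∧ k = False
      u ∨ s = True
Both conjuncts True, so the formula holds.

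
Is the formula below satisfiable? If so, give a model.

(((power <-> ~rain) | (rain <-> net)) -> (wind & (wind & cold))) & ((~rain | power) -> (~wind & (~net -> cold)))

net = True; rain = True; cold = True; wind = True; power = False

  ((power <-> ~rain) | (rain <-> net)) -> (wind & (wind & cold)) = True
    (power <-> ~rain) | (rain <-> net) = True
      power <-> ~rain = True
        ~rain = False
      rain <-> net = True
    wind & (wind & cold) = True
      wind & cold = True
  (~rain | power) -> (~wind & (~net -> cold)) = True
    ~rain | power = False
      ~rain = False
    ~wind & (~net -> cold) = False
      ~wind = False
      ~net -> cold = True
        ~net = False
Both conjuncts True, so the formula holds.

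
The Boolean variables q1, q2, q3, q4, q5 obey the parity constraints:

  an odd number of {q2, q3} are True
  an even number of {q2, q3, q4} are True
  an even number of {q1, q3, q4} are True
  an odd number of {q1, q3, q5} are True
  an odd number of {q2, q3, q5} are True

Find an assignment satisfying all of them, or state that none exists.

q1=T, q2=T, q3=F, q4=T, q5=F

{q2, q3}: 1 true → odd ✓
{q2, q3, q4}: 2 true → even ✓
{q1, q3, q4}: 2 true → even ✓
{q1, q3, q5}: 1 true → odd ✓
{q2, q3, q5}: 1 true → odd ✓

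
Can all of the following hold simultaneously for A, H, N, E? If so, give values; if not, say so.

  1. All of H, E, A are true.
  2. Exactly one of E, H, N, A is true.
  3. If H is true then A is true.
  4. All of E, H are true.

Unsatisfiable — no assignment works.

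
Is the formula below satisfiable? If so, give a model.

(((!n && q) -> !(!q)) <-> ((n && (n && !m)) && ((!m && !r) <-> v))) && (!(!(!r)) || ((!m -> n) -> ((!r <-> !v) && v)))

m = False, q = True, n = True, v = True, r = False

  ((!n && q) -> !(!q)) <-> ((n && (n && !m)) && ((!m && !r) <-> v)) = True
    (!n && q) -> !(!q) = True
      !n && q = False
        !n = False
      !(!q) = True
        !q = False
    (n && (n && !m)) && ((!m && !r) <-> v) = True
      n && (n && !m) = True
        n && !m = True
          !m = True
      (!m && !r) <-> v = True
        !m && !r = True
          !m = True
          !r = True
  !(!(!r)) || ((!m -> n) -> ((!r <-> !v) && v)) = True
    !(!(!r)) = True
      !(!r) = False
        !r = True
    (!m -> n) -> ((!r <-> !v) && v) = False
      !m -> n = True
        !m = True
      (!r <-> !v) && v = False
        !r <-> !v = False
          !r = True
          !v = False
Both conjuncts True, so the formula holds.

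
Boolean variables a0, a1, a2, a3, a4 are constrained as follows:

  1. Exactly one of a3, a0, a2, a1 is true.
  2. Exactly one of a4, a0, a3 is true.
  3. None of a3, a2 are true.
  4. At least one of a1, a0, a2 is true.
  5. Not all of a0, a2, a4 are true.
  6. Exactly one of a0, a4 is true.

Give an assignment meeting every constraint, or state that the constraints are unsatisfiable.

a0: False, a1: True, a2: False, a3: False, a4: True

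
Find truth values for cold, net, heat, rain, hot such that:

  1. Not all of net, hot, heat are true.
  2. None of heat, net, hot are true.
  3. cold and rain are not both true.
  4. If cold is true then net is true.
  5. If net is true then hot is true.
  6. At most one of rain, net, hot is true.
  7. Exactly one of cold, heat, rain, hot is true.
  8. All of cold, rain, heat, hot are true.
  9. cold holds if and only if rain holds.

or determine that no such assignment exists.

The formula is unsatisfiable.

Case heat = True:
  Constraint (2) is violated (heat=T) — contradiction.
Case heat = False:
  Constraint (8) is violated (heat=F) — contradiction.
Both cases fail — unsatisfiable.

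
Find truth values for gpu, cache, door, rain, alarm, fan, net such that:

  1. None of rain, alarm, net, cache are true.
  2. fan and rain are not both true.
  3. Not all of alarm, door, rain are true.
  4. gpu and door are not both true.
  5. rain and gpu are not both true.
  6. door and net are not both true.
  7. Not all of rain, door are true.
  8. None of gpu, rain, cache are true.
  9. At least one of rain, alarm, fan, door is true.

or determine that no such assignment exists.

gpu = False, cache = False, door = True, rain = False, alarm = False, fan = True, net = False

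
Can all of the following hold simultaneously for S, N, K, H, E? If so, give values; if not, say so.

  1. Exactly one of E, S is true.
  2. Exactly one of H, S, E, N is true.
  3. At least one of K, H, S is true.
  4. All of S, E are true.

Case S = True:
  (1) with S=T forces E = False.
  Constraint (4) is violated (E=F) — contradiction.
Case S = False:
  Constraint (4) is violated (S=F) — contradiction.
Both cases fail — unsatisfiable.

No satisfying assignment exists.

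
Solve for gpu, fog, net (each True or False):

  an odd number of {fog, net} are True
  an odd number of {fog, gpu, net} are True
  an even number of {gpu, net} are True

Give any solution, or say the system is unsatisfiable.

gpu=F, fog=T, net=F

{fog, net}: 1 true → odd ✓
{fog, gpu, net}: 1 true → odd ✓
{gpu, net}: 0 true → even ✓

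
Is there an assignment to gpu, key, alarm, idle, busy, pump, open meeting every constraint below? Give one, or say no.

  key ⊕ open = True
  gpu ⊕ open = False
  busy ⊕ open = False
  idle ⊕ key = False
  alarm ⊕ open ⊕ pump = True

gpu = False, key = True, alarm = False, idle = True, busy = False, pump = True, open = False

key ⊕ open = T ⊕ F = True ✓
gpu ⊕ open = F ⊕ F = False ✓
busy ⊕ open = F ⊕ F = False ✓
idle ⊕ key = T ⊕ T = False ✓
alarm ⊕ open ⊕ pump = F ⊕ F ⊕ T = True ✓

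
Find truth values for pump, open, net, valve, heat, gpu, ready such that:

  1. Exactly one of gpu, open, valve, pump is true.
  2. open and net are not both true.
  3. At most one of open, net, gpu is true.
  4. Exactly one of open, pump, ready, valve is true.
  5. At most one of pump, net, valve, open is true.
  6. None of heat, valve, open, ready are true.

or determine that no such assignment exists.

pump = True, open = False, net = False, valve = False, heat = False, gpu = False, ready = False

  (1) {gpu, open, valve, pump}: 1 true — exactly one ✓
  (2) open=F, net=F — not both ✓
  (3) {open, net, gpu}: 0 true — at most one ✓
  (4) {open, pump, ready, valve}: 1 true — exactly one ✓
  (5) {pump, net, valve, open}: 1 true — at most one ✓
  (6) {heat, valve, open, ready}: 0 true — none ✓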